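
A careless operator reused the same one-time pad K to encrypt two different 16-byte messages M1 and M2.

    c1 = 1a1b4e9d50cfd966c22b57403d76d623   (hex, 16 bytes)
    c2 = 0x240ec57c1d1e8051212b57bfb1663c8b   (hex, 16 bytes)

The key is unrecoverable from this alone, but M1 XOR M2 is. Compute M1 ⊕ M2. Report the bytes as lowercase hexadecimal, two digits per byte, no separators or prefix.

c1 ⊕ c2 = (M1 ⊕ K) ⊕ (M2 ⊕ K) = M1 ⊕ M2 — the shared key cancels under XOR.
 26 xor  36 =  62
 27 xor  14 =  21
 78 xor 197 = 139
157 xor 124 = 225
 80 xor  29 =  77
207 xor  30 = 209
217 xor 128 =  89
102 xor  81 =  55
194 xor  33 = 227
 43 xor  43 =   0
 87 xor  87 =   0
 64 xor 191 = 255
 61 xor 177 = 140
118 xor 102 =  16
214 xor  60 = 234
 35 xor 139 = 168

3e158be14dd15937e30000ff8c10eaa8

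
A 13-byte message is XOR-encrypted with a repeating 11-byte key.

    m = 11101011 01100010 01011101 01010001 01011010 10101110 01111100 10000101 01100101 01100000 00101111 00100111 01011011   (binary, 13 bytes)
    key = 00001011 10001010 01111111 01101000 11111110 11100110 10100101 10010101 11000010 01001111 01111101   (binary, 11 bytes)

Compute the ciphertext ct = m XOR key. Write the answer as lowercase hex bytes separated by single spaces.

e0 e8 22 39 a4 48 d9 10 a7 2f 52 2c d1

The 11-byte key repeats, so the effective keystream is 0b 8a 7f 68 fe e6 a5 95 c2 4f 7d 0b 8a.
byte 0: 235 XOR  11 = 224
byte 1:  98 XOR 138 = 232
byte 2:  93 XOR 127 =  34
byte 3:  81 XOR 104 =  57
byte 4:  90 XOR 254 = 164
byte 5: 174 XOR 230 =  72
byte 6: 124 XOR 165 = 217
byte 7: 133 XOR 149 =  16
byte 8: 101 XOR 194 = 167
byte 9:  96 XOR  79 =  47
byte 10:  47 XOR 125 =  82
byte 11:  39 XOR  11 =  44
byte 12:  91 XOR 138 = 209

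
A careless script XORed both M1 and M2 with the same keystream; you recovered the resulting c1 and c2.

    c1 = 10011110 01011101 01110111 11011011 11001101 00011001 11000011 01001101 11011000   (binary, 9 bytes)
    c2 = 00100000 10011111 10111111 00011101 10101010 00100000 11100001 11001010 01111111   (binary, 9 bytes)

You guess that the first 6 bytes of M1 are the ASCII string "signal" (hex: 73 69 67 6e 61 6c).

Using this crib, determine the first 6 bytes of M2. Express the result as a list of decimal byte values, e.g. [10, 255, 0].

[205, 171, 175, 168, 6, 85]

First, c1 ⊕ c2 = (M1 ⊕ K) ⊕ (M2 ⊕ K) = M1 ⊕ M2, so the key drops out. Then M2 = (M1 ⊕ M2) ⊕ M1 over the first 6 bytes.
byte 0: (9e ^ 20) ^ 73 = be ^ 73 = cd
byte 1: (5d ^ 9f) ^ 69 = c2 ^ 69 = ab
byte 2: (77 ^ bf) ^ 67 = c8 ^ 67 = af
byte 3: (db ^ 1d) ^ 6e = c6 ^ 6e = a8
byte 4: (cd ^ aa) ^ 61 = 67 ^ 61 = 06
byte 5: (19 ^ 20) ^ 6c = 39 ^ 6c = 55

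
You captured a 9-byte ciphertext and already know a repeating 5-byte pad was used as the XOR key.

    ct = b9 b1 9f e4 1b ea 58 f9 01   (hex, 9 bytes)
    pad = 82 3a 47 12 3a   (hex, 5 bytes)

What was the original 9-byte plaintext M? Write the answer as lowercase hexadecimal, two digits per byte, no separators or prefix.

3b8bd8f6216862be13

The 5-byte key repeats, so the effective keystream is 82 3a 47 12 3a 82 3a 47 12.
byte 0: b9 XOR 82 = 3b
byte 1: b1 XOR 3a = 8b
byte 2: 9f XOR 47 = d8
byte 3: e4 XOR 12 = f6
byte 4: 1b XOR 3a = 21
byte 5: ea XOR 82 = 68
byte 6: 58 XOR 3a = 62
byte 7: f9 XOR 47 = be
byte 8: 01 XOR 12 = 13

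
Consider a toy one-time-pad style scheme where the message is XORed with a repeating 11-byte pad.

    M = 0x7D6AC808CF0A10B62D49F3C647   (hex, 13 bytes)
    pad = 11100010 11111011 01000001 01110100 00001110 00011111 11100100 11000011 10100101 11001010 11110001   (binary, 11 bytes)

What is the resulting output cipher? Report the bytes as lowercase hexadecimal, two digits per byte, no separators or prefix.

9f91897cc115f47588830224bc

The 11-byte key repeats, so the effective keystream is e2 fb 41 74 0e 1f e4 c3 a5 ca f1 e2 fb.
byte 0: 125 XOR 226 = 159
byte 1: 106 XOR 251 = 145
byte 2: 200 XOR  65 = 137
byte 3:   8 XOR 116 = 124
byte 4: 207 XOR  14 = 193
byte 5:  10 XOR  31 =  21
byte 6:  16 XOR 228 = 244
byte 7: 182 XOR 195 = 117
byte 8:  45 XOR 165 = 136
byte 9:  73 XOR 202 = 131
byte 10: 243 XOR 241 =   2
byte 11: 198 XOR 226 =  36
byte 12:  71 XOR 251 = 188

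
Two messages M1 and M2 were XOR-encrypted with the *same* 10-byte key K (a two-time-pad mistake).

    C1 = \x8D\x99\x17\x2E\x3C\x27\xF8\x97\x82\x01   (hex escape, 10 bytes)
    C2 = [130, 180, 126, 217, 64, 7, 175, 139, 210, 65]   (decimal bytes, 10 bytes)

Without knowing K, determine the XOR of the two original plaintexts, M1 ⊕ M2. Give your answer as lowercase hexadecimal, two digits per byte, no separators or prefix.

C1 ⊕ C2 = (M1 ⊕ K) ⊕ (M2 ⊕ K) = M1 ⊕ M2 — the shared key cancels under XOR.
byte 0: 10001101 ^ 10000010 = 00001111
byte 1: 10011001 ^ 10110100 = 00101101
byte 2: 00010111 ^ 01111110 = 01101001
byte 3: 00101110 ^ 11011001 = 11110111
byte 4: 00111100 ^ 01000000 = 01111100
byte 5: 00100111 ^ 00000111 = 00100000
byte 6: 11111000 ^ 10101111 = 01010111
byte 7: 10010111 ^ 10001011 = 00011100
byte 8: 10000010 ^ 11010010 = 01010000
byte 9: 00000001 ^ 01000001 = 01000000

0f2d69f77c20571c5040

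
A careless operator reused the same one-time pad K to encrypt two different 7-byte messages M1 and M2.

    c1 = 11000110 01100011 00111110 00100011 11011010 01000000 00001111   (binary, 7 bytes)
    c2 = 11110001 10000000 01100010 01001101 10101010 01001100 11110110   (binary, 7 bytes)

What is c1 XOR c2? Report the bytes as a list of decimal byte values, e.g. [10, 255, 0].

c1 ⊕ c2 = (M1 ⊕ K) ⊕ (M2 ⊕ K) = M1 ⊕ M2 — the shared key cancels under XOR.
byte 0: 11000110 ^ 11110001 = 00110111
byte 1: 01100011 ^ 10000000 = 11100011
byte 2: 00111110 ^ 01100010 = 01011100
byte 3: 00100011 ^ 01001101 = 01101110
byte 4: 11011010 ^ 10101010 = 01110000
byte 5: 01000000 ^ 01001100 = 00001100
byte 6: 00001111 ^ 11110110 = 11111001

[55, 227, 92, 110, 112, 12, 249]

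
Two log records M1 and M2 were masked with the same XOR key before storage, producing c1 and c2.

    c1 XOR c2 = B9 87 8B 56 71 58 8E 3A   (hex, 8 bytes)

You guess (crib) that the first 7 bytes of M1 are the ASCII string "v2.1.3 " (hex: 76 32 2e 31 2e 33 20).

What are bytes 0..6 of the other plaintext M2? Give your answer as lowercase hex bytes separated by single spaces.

Since c1 ⊕ c2 = M1 ⊕ M2, XORing with the guessed M1 bytes yields the corresponding M2 bytes: M2 = (c1 ⊕ c2) ⊕ M1.
b9 xor 76 = cf
87 xor 32 = b5
8b xor 2e = a5
56 xor 31 = 67
71 xor 2e = 5f
58 xor 33 = 6b
8e xor 20 = ae

cf b5 a5 67 5f 6b ae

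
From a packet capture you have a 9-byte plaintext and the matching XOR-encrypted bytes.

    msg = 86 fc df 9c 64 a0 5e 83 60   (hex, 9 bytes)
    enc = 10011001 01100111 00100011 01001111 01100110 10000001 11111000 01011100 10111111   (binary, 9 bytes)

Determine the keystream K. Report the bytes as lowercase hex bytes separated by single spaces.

Since enc = msg ⊕ K, XORing both sides with msg gives K = msg ⊕ enc.
byte 0: 86 ⊕ 99 = 1f
byte 1: fc ⊕ 67 = 9b
byte 2: df ⊕ 23 = fc
byte 3: 9c ⊕ 4f = d3
byte 4: 64 ⊕ 66 = 02
byte 5: a0 ⊕ 81 = 21
byte 6: 5e ⊕ f8 = a6
byte 7: 83 ⊕ 5c = df
byte 8: 60 ⊕ bf = df

1f 9b fc d3 02 21 a6 df df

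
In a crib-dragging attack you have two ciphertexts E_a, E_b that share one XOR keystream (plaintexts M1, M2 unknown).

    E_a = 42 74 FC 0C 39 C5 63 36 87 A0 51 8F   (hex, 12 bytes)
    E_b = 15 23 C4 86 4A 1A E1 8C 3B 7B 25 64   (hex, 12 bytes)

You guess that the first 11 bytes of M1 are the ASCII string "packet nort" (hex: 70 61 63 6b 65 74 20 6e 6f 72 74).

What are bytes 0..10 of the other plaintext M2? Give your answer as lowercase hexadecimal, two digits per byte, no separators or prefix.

First, E_a ⊕ E_b = (M1 ⊕ K) ⊕ (M2 ⊕ K) = M1 ⊕ M2, so the key drops out. Then M2 = (M1 ⊕ M2) ⊕ M1 over the first 11 bytes.
byte 0: (42 xor 15) xor 70 = 57 xor 70 = 27
byte 1: (74 xor 23) xor 61 = 57 xor 61 = 36
byte 2: (fc xor c4) xor 63 = 38 xor 63 = 5b
byte 3: (0c xor 86) xor 6b = 8a xor 6b = e1
byte 4: (39 xor 4a) xor 65 = 73 xor 65 = 16
byte 5: (c5 xor 1a) xor 74 = df xor 74 = ab
byte 6: (63 xor e1) xor 20 = 82 xor 20 = a2
byte 7: (36 xor 8c) xor 6e = ba xor 6e = d4
byte 8: (87 xor 3b) xor 6f = bc xor 6f = d3
byte 9: (a0 xor 7b) xor 72 = db xor 72 = a9
byte 10: (51 xor 25) xor 74 = 74 xor 74 = 00

27365be116aba2d4d3a900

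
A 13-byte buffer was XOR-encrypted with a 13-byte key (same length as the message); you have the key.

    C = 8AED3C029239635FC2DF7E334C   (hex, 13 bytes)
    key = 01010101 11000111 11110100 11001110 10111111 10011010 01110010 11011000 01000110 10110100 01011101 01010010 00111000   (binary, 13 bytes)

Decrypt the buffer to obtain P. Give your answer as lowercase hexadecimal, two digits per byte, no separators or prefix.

138 ⊕  85 = 223
237 ⊕ 199 =  42
 60 ⊕ 244 = 200
  2 ⊕ 206 = 204
146 ⊕ 191 =  45
 57 ⊕ 154 = 163
 99 ⊕ 114 =  17
 95 ⊕ 216 = 135
194 ⊕  70 = 132
223 ⊕ 180 = 107
126 ⊕  93 =  35
 51 ⊕  82 =  97
 76 ⊕  56 = 116

df2ac8cc2da31187846b236174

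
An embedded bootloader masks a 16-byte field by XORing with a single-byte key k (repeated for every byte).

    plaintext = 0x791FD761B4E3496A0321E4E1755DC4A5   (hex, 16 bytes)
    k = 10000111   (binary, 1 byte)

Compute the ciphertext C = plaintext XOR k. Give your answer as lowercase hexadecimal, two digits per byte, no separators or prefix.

fe9850e63364ceed84a66366f2da4322

The 1-byte key repeats, so the effective keystream is 87 87 87 87 87 87 87 87 87 87 87 87 87 87 87 87.
byte 0: 01111001 xor 10000111 = 11111110
byte 1: 00011111 xor 10000111 = 10011000
byte 2: 11010111 xor 10000111 = 01010000
byte 3: 01100001 xor 10000111 = 11100110
byte 4: 10110100 xor 10000111 = 00110011
byte 5: 11100011 xor 10000111 = 01100100
byte 6: 01001001 xor 10000111 = 11001110
byte 7: 01101010 xor 10000111 = 11101101
byte 8: 00000011 xor 10000111 = 10000100
byte 9: 00100001 xor 10000111 = 10100110
byte 10: 11100100 xor 10000111 = 01100011
byte 11: 11100001 xor 10000111 = 01100110
byte 12: 01110101 xor 10000111 = 11110010
byte 13: 01011101 xor 10000111 = 11011010
byte 14: 11000100 xor 10000111 = 01000011
byte 15: 10100101 xor 10000111 = 00100010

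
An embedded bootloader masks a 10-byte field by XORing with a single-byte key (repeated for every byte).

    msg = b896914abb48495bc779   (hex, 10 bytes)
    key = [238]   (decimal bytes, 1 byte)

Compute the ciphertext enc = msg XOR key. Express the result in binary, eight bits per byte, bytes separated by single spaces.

01010110 01111000 01111111 10100100 01010101 10100110 10100111 10110101 00101001 10010111

The 1-byte key repeats, so the effective keystream is ee ee ee ee ee ee ee ee ee ee.
byte 0: b8 ^ ee = 56
byte 1: 96 ^ ee = 78
byte 2: 91 ^ ee = 7f
byte 3: 4a ^ ee = a4
byte 4: bb ^ ee = 55
byte 5: 48 ^ ee = a6
byte 6: 49 ^ ee = a7
byte 7: 5b ^ ee = b5
byte 8: c7 ^ ee = 29
byte 9: 79 ^ ee = 97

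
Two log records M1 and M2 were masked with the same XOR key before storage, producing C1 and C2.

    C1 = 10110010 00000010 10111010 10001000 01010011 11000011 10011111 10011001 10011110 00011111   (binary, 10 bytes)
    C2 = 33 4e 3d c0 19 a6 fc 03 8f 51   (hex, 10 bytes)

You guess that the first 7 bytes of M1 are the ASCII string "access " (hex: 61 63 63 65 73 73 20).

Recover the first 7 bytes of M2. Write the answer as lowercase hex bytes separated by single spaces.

e0 2f e4 2d 39 16 43

First, C1 ⊕ C2 = (M1 ⊕ K) ⊕ (M2 ⊕ K) = M1 ⊕ M2, so the key drops out. Then M2 = (M1 ⊕ M2) ⊕ M1 over the first 7 bytes.
byte 0: (b2 ⊕ 33) ⊕ 61 = 81 ⊕ 61 = e0
byte 1: (02 ⊕ 4e) ⊕ 63 = 4c ⊕ 63 = 2f
byte 2: (ba ⊕ 3d) ⊕ 63 = 87 ⊕ 63 = e4
byte 3: (88 ⊕ c0) ⊕ 65 = 48 ⊕ 65 = 2d
byte 4: (53 ⊕ 19) ⊕ 73 = 4a ⊕ 73 = 39
byte 5: (c3 ⊕ a6) ⊕ 73 = 65 ⊕ 73 = 16
byte 6: (9f ⊕ fc) ⊕ 20 = 63 ⊕ 20 = 43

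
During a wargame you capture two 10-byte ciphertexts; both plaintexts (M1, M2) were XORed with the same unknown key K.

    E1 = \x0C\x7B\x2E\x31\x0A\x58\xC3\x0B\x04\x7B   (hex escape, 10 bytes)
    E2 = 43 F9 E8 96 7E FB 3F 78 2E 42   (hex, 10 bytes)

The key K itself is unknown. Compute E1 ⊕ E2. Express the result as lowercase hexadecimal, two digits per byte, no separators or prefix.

E1 ⊕ E2 = (M1 ⊕ K) ⊕ (M2 ⊕ K) = M1 ⊕ M2 — the shared key cancels under XOR.
byte 0: 0c ^ 43 = 4f
byte 1: 7b ^ f9 = 82
byte 2: 2e ^ e8 = c6
byte 3: 31 ^ 96 = a7
byte 4: 0a ^ 7e = 74
byte 5: 58 ^ fb = a3
byte 6: c3 ^ 3f = fc
byte 7: 0b ^ 78 = 73
byte 8: 04 ^ 2e = 2a
byte 9: 7b ^ 42 = 39

4f82c6a774a3fc732a39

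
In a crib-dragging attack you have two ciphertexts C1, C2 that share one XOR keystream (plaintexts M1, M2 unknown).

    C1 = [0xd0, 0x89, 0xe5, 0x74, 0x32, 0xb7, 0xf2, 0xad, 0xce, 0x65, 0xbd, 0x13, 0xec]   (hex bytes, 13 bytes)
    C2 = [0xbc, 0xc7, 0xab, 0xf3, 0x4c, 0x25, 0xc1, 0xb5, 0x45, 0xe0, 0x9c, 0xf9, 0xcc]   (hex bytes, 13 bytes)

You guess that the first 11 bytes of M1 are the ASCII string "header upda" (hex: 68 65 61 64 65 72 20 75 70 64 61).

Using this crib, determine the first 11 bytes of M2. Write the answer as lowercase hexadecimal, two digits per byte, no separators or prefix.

First, C1 ⊕ C2 = (M1 ⊕ K) ⊕ (M2 ⊕ K) = M1 ⊕ M2, so the key drops out. Then M2 = (M1 ⊕ M2) ⊕ M1 over the first 11 bytes.
byte 0: (d0 xor bc) xor 68 = 6c xor 68 = 04
byte 1: (89 xor c7) xor 65 = 4e xor 65 = 2b
byte 2: (e5 xor ab) xor 61 = 4e xor 61 = 2f
byte 3: (74 xor f3) xor 64 = 87 xor 64 = e3
byte 4: (32 xor 4c) xor 65 = 7e xor 65 = 1b
byte 5: (b7 xor 25) xor 72 = 92 xor 72 = e0
byte 6: (f2 xor c1) xor 20 = 33 xor 20 = 13
byte 7: (ad xor b5) xor 75 = 18 xor 75 = 6d
byte 8: (ce xor 45) xor 70 = 8b xor 70 = fb
byte 9: (65 xor e0) xor 64 = 85 xor 64 = e1
byte 10: (bd xor 9c) xor 61 = 21 xor 61 = 40

042b2fe31be0136dfbe140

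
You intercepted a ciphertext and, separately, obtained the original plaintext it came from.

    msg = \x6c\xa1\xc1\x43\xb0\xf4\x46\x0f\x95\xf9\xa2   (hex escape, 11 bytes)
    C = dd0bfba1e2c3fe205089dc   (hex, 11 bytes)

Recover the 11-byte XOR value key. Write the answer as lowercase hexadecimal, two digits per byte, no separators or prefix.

Since C = msg ⊕ key, XORing both sides with msg gives key = msg ⊕ C.
byte 0: 6c XOR dd = b1
byte 1: a1 XOR 0b = aa
byte 2: c1 XOR fb = 3a
byte 3: 43 XOR a1 = e2
byte 4: b0 XOR e2 = 52
byte 5: f4 XOR c3 = 37
byte 6: 46 XOR fe = b8
byte 7: 0f XOR 20 = 2f
byte 8: 95 XOR 50 = c5
byte 9: f9 XOR 89 = 70
byte 10: a2 XOR dc = 7e

b1aa3ae25237b82fc5707e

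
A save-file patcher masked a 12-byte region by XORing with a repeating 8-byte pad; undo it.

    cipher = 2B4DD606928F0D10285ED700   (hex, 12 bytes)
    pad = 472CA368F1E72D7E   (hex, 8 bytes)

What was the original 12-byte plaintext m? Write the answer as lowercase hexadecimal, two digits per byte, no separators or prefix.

6c61756e6368206e6f727468

The 8-byte key repeats, so the effective keystream is 47 2c a3 68 f1 e7 2d 7e 47 2c a3 68.
byte 0: 2b ^ 47 = 6c
byte 1: 4d ^ 2c = 61
byte 2: d6 ^ a3 = 75
byte 3: 06 ^ 68 = 6e
byte 4: 92 ^ f1 = 63
byte 5: 8f ^ e7 = 68
byte 6: 0d ^ 2d = 20
byte 7: 10 ^ 7e = 6e
byte 8: 28 ^ 47 = 6f
byte 9: 5e ^ 2c = 72
byte 10: d7 ^ a3 = 74
byte 11: 00 ^ 68 = 68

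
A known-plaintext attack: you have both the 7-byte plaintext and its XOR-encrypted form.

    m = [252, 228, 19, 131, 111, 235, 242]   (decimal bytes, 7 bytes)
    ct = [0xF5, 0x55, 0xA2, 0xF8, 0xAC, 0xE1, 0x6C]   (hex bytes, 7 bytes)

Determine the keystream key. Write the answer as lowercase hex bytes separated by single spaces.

Since ct = m ⊕ key, XORing both sides with m gives key = m ⊕ ct.
fc xor f5 = 09
e4 xor 55 = b1
13 xor a2 = b1
83 xor f8 = 7b
6f xor ac = c3
eb xor e1 = 0a
f2 xor 6c = 9e

09 b1 b1 7b c3 0a 9e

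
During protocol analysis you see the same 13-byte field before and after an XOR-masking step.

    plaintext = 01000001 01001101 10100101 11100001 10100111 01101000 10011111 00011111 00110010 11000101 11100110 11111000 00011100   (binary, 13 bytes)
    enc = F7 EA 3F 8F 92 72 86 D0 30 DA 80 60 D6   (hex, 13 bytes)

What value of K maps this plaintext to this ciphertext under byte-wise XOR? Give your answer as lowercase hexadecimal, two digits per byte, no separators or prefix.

b6a79a6e351a19cf021f6698ca

Since enc = plaintext ⊕ K, XORing both sides with plaintext gives K = plaintext ⊕ enc.
byte 0: 41 ^ f7 = b6
byte 1: 4d ^ ea = a7
byte 2: a5 ^ 3f = 9a
byte 3: e1 ^ 8f = 6e
byte 4: a7 ^ 92 = 35
byte 5: 68 ^ 72 = 1a
byte 6: 9f ^ 86 = 19
byte 7: 1f ^ d0 = cf
byte 8: 32 ^ 30 = 02
byte 9: c5 ^ da = 1f
byte 10: e6 ^ 80 = 66
byte 11: f8 ^ 60 = 98
byte 12: 1c ^ d6 = ca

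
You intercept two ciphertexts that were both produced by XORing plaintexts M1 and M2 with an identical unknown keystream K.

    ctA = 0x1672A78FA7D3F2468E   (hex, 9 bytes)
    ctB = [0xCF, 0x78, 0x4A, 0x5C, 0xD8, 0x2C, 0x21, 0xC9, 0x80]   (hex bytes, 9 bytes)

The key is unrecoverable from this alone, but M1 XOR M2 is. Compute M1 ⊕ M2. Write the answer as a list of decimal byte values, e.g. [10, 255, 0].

ctA ⊕ ctB = (M1 ⊕ K) ⊕ (M2 ⊕ K) = M1 ⊕ M2 — the shared key cancels under XOR.
 22 xor 207 = 217
114 xor 120 =  10
167 xor  74 = 237
143 xor  92 = 211
167 xor 216 = 127
211 xor  44 = 255
242 xor  33 = 211
 70 xor 201 = 143
142 xor 128 =  14

[217, 10, 237, 211, 127, 255, 211, 143, 14]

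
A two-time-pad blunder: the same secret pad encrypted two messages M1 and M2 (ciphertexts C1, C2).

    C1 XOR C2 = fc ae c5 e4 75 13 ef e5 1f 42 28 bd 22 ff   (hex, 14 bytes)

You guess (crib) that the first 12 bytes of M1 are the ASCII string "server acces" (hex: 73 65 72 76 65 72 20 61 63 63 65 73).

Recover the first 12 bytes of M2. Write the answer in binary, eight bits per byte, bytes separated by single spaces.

10001111 11001011 10110111 10010010 00010000 01100001 11001111 10000100 01111100 00100001 01001101 11001110

Since C1 ⊕ C2 = M1 ⊕ M2, XORing with the guessed M1 bytes yields the corresponding M2 bytes: M2 = (C1 ⊕ C2) ⊕ M1.
byte 0: 11111100 XOR 01110011 = 10001111
byte 1: 10101110 XOR 01100101 = 11001011
byte 2: 11000101 XOR 01110010 = 10110111
byte 3: 11100100 XOR 01110110 = 10010010
byte 4: 01110101 XOR 01100101 = 00010000
byte 5: 00010011 XOR 01110010 = 01100001
byte 6: 11101111 XOR 00100000 = 11001111
byte 7: 11100101 XOR 01100001 = 10000100
byte 8: 00011111 XOR 01100011 = 01111100
byte 9: 01000010 XOR 01100011 = 00100001
byte 10: 00101000 XOR 01100101 = 01001101
byte 11: 10111101 XOR 01110011 = 11001110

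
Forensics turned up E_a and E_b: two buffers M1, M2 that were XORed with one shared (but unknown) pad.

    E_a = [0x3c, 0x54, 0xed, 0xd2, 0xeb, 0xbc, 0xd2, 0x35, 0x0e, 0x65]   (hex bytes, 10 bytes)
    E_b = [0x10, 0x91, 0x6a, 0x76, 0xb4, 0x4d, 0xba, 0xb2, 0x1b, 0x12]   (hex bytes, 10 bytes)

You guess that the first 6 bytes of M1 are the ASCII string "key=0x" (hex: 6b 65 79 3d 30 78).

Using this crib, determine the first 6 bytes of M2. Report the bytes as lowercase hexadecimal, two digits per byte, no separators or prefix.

First, E_a ⊕ E_b = (M1 ⊕ K) ⊕ (M2 ⊕ K) = M1 ⊕ M2, so the key drops out. Then M2 = (M1 ⊕ M2) ⊕ M1 over the first 6 bytes.
byte 0: (3c ^ 10) ^ 6b = 2c ^ 6b = 47
byte 1: (54 ^ 91) ^ 65 = c5 ^ 65 = a0
byte 2: (ed ^ 6a) ^ 79 = 87 ^ 79 = fe
byte 3: (d2 ^ 76) ^ 3d = a4 ^ 3d = 99
byte 4: (eb ^ b4) ^ 30 = 5f ^ 30 = 6f
byte 5: (bc ^ 4d) ^ 78 = f1 ^ 78 = 89

47a0fe996f89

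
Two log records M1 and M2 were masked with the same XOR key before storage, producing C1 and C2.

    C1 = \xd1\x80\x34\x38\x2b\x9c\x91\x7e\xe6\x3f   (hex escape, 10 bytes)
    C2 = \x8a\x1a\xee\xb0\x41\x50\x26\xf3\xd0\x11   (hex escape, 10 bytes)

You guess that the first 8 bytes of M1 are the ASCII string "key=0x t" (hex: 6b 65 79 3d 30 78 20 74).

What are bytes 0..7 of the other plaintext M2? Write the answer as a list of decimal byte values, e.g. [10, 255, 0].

[48, 255, 163, 181, 90, 180, 151, 249]

First, C1 ⊕ C2 = (M1 ⊕ K) ⊕ (M2 ⊕ K) = M1 ⊕ M2, so the key drops out. Then M2 = (M1 ⊕ M2) ⊕ M1 over the first 8 bytes.
byte 0: (d1 XOR 8a) XOR 6b = 5b XOR 6b = 30
byte 1: (80 XOR 1a) XOR 65 = 9a XOR 65 = ff
byte 2: (34 XOR ee) XOR 79 = da XOR 79 = a3
byte 3: (38 XOR b0) XOR 3d = 88 XOR 3d = b5
byte 4: (2b XOR 41) XOR 30 = 6a XOR 30 = 5a
byte 5: (9c XOR 50) XOR 78 = cc XOR 78 = b4
byte 6: (91 XOR 26) XOR 20 = b7 XOR 20 = 97
byte 7: (7e XOR f3) XOR 74 = 8d XOR 74 = f9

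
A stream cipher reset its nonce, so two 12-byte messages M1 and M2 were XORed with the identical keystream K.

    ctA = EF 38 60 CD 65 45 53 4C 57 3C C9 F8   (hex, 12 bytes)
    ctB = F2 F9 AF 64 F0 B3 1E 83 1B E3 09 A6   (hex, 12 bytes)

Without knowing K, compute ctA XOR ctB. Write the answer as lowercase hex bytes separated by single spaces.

1d c1 cf a9 95 f6 4d cf 4c df c0 5e

ctA ⊕ ctB = (M1 ⊕ K) ⊕ (M2 ⊕ K) = M1 ⊕ M2 — the shared key cancels under XOR.
ef ^ f2 = 1d
38 ^ f9 = c1
60 ^ af = cf
cd ^ 64 = a9
65 ^ f0 = 95
45 ^ b3 = f6
53 ^ 1e = 4d
4c ^ 83 = cf
57 ^ 1b = 4c
3c ^ e3 = df
c9 ^ 09 = c0
f8 ^ a6 = 5e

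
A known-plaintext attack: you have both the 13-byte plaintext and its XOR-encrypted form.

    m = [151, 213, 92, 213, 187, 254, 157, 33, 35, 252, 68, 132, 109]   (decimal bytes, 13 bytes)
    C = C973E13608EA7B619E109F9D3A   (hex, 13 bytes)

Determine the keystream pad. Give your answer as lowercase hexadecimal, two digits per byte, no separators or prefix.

5ea6bde3b314e640bdecdb1957

Since C = m ⊕ pad, XORing both sides with m gives pad = m ⊕ C.
97 xor c9 = 5e
d5 xor 73 = a6
5c xor e1 = bd
d5 xor 36 = e3
bb xor 08 = b3
fe xor ea = 14
9d xor 7b = e6
21 xor 61 = 40
23 xor 9e = bd
fc xor 10 = ec
44 xor 9f = db
84 xor 9d = 19
6d xor 3a = 57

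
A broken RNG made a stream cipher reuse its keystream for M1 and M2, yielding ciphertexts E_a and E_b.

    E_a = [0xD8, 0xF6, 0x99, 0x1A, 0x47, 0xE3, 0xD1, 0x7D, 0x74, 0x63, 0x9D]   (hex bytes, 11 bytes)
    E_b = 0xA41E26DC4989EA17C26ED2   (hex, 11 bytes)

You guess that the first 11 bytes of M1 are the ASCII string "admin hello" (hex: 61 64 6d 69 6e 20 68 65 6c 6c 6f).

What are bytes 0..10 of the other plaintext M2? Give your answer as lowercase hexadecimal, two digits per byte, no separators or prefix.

1d8cd2af604a530fda6120

First, E_a ⊕ E_b = (M1 ⊕ K) ⊕ (M2 ⊕ K) = M1 ⊕ M2, so the key drops out. Then M2 = (M1 ⊕ M2) ⊕ M1 over the first 11 bytes.
byte 0: (d8 xor a4) xor 61 = 7c xor 61 = 1d
byte 1: (f6 xor 1e) xor 64 = e8 xor 64 = 8c
byte 2: (99 xor 26) xor 6d = bf xor 6d = d2
byte 3: (1a xor dc) xor 69 = c6 xor 69 = af
byte 4: (47 xor 49) xor 6e = 0e xor 6e = 60
byte 5: (e3 xor 89) xor 20 = 6a xor 20 = 4a
byte 6: (d1 xor ea) xor 68 = 3b xor 68 = 53
byte 7: (7d xor 17) xor 65 = 6a xor 65 = 0f
byte 8: (74 xor c2) xor 6c = b6 xor 6c = da
byte 9: (63 xor 6e) xor 6c = 0d xor 6c = 61
byte 10: (9d xor d2) xor 6f = 4f xor 6f = 20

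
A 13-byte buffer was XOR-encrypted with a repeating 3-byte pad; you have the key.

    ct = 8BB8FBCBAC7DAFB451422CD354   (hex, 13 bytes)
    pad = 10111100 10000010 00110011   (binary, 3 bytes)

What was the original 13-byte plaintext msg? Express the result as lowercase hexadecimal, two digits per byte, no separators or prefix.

The 3-byte key repeats, so the effective keystream is bc 82 33 bc 82 33 bc 82 33 bc 82 33 bc.
byte 0: 10001011 xor 10111100 = 00110111
byte 1: 10111000 xor 10000010 = 00111010
byte 2: 11111011 xor 00110011 = 11001000
byte 3: 11001011 xor 10111100 = 01110111
byte 4: 10101100 xor 10000010 = 00101110
byte 5: 01111101 xor 00110011 = 01001110
byte 6: 10101111 xor 10111100 = 00010011
byte 7: 10110100 xor 10000010 = 00110110
byte 8: 01010001 xor 00110011 = 01100010
byte 9: 01000010 xor 10111100 = 11111110
byte 10: 00101100 xor 10000010 = 10101110
byte 11: 11010011 xor 00110011 = 11100000
byte 12: 01010100 xor 10111100 = 11101000

373ac8772e4e133662feaee0e8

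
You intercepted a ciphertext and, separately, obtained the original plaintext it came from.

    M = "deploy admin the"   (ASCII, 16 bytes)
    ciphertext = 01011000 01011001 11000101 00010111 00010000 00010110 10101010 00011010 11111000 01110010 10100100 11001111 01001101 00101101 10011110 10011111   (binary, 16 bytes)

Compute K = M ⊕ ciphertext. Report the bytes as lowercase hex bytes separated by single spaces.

3c 3c b5 7b 7f 6f 8a 7b 9c 1f cd a1 6d 59 f6 fa

Since ciphertext = M ⊕ K, XORing both sides with M gives K = M ⊕ ciphertext.
100 xor  88 =  60
101 xor  89 =  60
112 xor 197 = 181
108 xor  23 = 123
111 xor  16 = 127
121 xor  22 = 111
 32 xor 170 = 138
 97 xor  26 = 123
100 xor 248 = 156
109 xor 114 =  31
105 xor 164 = 205
110 xor 207 = 161
 32 xor  77 = 109
116 xor  45 =  89
104 xor 158 = 246
101 xor 159 = 250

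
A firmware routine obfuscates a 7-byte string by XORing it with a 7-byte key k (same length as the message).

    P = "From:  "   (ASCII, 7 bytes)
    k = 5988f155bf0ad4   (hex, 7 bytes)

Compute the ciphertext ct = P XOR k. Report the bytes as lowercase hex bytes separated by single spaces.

1f fa 9e 38 85 2a f4

byte 0: 01000110 ^ 01011001 = 00011111
byte 1: 01110010 ^ 10001000 = 11111010
byte 2: 01101111 ^ 11110001 = 10011110
byte 3: 01101101 ^ 01010101 = 00111000
byte 4: 00111010 ^ 10111111 = 10000101
byte 5: 00100000 ^ 00001010 = 00101010
byte 6: 00100000 ^ 11010100 = 11110100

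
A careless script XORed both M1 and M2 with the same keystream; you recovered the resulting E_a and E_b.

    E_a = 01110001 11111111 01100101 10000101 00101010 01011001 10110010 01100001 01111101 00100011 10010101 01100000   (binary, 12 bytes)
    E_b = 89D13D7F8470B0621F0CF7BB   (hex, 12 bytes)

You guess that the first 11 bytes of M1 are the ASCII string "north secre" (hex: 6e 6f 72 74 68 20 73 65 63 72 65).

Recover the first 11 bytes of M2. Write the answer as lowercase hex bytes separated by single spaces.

96 41 2a 8e c6 09 71 66 01 5d 07

First, E_a ⊕ E_b = (M1 ⊕ K) ⊕ (M2 ⊕ K) = M1 ⊕ M2, so the key drops out. Then M2 = (M1 ⊕ M2) ⊕ M1 over the first 11 bytes.
byte 0: (71 XOR 89) XOR 6e = f8 XOR 6e = 96
byte 1: (ff XOR d1) XOR 6f = 2e XOR 6f = 41
byte 2: (65 XOR 3d) XOR 72 = 58 XOR 72 = 2a
byte 3: (85 XOR 7f) XOR 74 = fa XOR 74 = 8e
byte 4: (2a XOR 84) XOR 68 = ae XOR 68 = c6
byte 5: (59 XOR 70) XOR 20 = 29 XOR 20 = 09
byte 6: (b2 XOR b0) XOR 73 = 02 XOR 73 = 71
byte 7: (61 XOR 62) XOR 65 = 03 XOR 65 = 66
byte 8: (7d XOR 1f) XOR 63 = 62 XOR 63 = 01
byte 9: (23 XOR 0c) XOR 72 = 2f XOR 72 = 5d
byte 10: (95 XOR f7) XOR 65 = 62 XOR 65 = 07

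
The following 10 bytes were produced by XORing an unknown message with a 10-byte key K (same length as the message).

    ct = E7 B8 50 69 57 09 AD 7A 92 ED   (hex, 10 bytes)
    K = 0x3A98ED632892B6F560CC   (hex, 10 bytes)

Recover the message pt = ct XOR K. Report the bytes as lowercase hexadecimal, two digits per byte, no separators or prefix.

dd20bd0a7f9b1b8ff221

XOR is its own inverse, so applying the key byte-wise gives the result directly.
231 xor  58 = 221
184 xor 152 =  32
 80 xor 237 = 189
105 xor  99 =  10
 87 xor  40 = 127
  9 xor 146 = 155
173 xor 182 =  27
122 xor 245 = 143
146 xor  96 = 242
237 xor 204 =  33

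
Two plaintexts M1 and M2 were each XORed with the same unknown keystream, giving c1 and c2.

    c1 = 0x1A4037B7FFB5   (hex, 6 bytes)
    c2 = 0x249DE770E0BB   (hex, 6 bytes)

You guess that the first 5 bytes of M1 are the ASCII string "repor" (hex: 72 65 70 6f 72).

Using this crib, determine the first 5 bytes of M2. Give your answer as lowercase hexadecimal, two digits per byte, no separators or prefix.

First, c1 ⊕ c2 = (M1 ⊕ K) ⊕ (M2 ⊕ K) = M1 ⊕ M2, so the key drops out. Then M2 = (M1 ⊕ M2) ⊕ M1 over the first 5 bytes.
byte 0: (1a ⊕ 24) ⊕ 72 = 3e ⊕ 72 = 4c
byte 1: (40 ⊕ 9d) ⊕ 65 = dd ⊕ 65 = b8
byte 2: (37 ⊕ e7) ⊕ 70 = d0 ⊕ 70 = a0
byte 3: (b7 ⊕ 70) ⊕ 6f = c7 ⊕ 6f = a8
byte 4: (ff ⊕ e0) ⊕ 72 = 1f ⊕ 72 = 6d

4cb8a0a86d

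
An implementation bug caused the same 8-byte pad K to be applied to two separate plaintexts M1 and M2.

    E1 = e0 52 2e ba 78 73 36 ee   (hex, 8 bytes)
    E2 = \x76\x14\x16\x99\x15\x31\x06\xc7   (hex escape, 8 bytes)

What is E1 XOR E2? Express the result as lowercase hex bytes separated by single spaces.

96 46 38 23 6d 42 30 29

E1 ⊕ E2 = (M1 ⊕ K) ⊕ (M2 ⊕ K) = M1 ⊕ M2 — the shared key cancels under XOR.
byte 0: e0 ⊕ 76 = 96
byte 1: 52 ⊕ 14 = 46
byte 2: 2e ⊕ 16 = 38
byte 3: ba ⊕ 99 = 23
byte 4: 78 ⊕ 15 = 6d
byte 5: 73 ⊕ 31 = 42
byte 6: 36 ⊕ 06 = 30
byte 7: ee ⊕ c7 = 29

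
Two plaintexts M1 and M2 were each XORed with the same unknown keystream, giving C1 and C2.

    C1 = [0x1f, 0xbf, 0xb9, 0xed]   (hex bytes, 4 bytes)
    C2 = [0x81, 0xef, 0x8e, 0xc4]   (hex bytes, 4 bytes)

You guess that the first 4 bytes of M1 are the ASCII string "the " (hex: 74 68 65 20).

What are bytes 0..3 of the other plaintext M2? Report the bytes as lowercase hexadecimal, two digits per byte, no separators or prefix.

First, C1 ⊕ C2 = (M1 ⊕ K) ⊕ (M2 ⊕ K) = M1 ⊕ M2, so the key drops out. Then M2 = (M1 ⊕ M2) ⊕ M1 over the first 4 bytes.
byte 0: (1f XOR 81) XOR 74 = 9e XOR 74 = ea
byte 1: (bf XOR ef) XOR 68 = 50 XOR 68 = 38
byte 2: (b9 XOR 8e) XOR 65 = 37 XOR 65 = 52
byte 3: (ed XOR c4) XOR 20 = 29 XOR 20 = 09

ea385209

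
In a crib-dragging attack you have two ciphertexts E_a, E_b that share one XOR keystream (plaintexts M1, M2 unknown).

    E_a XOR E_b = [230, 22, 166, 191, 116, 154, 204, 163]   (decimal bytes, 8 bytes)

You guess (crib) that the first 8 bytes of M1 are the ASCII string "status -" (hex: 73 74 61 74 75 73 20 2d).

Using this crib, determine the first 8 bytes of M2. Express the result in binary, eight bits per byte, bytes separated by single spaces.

10010101 01100010 11000111 11001011 00000001 11101001 11101100 10001110

Since E_a ⊕ E_b = M1 ⊕ M2, XORing with the guessed M1 bytes yields the corresponding M2 bytes: M2 = (E_a ⊕ E_b) ⊕ M1.
e6 XOR 73 = 95
16 XOR 74 = 62
a6 XOR 61 = c7
bf XOR 74 = cb
74 XOR 75 = 01
9a XOR 73 = e9
cc XOR 20 = ec
a3 XOR 2d = 8e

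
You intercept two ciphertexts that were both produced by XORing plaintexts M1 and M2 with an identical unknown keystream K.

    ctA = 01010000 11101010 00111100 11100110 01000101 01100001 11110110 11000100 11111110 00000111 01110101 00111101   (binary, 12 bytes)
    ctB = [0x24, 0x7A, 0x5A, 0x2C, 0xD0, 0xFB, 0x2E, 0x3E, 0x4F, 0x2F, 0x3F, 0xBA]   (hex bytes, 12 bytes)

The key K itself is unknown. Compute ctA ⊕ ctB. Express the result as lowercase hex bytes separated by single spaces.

ctA ⊕ ctB = (M1 ⊕ K) ⊕ (M2 ⊕ K) = M1 ⊕ M2 — the shared key cancels under XOR.
 80 xor  36 = 116
234 xor 122 = 144
 60 xor  90 = 102
230 xor  44 = 202
 69 xor 208 = 149
 97 xor 251 = 154
246 xor  46 = 216
196 xor  62 = 250
254 xor  79 = 177
  7 xor  47 =  40
117 xor  63 =  74
 61 xor 186 = 135

74 90 66 ca 95 9a d8 fa b1 28 4a 87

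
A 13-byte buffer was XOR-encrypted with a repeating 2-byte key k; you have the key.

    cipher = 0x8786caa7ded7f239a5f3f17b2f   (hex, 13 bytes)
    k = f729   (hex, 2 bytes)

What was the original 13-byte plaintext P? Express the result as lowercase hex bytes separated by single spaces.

70 af 3d 8e 29 fe 05 10 52 da 06 52 d8

The 2-byte key repeats, so the effective keystream is f7 29 f7 29 f7 29 f7 29 f7 29 f7 29 f7.
byte 0: 87 ^ f7 = 70
byte 1: 86 ^ 29 = af
byte 2: ca ^ f7 = 3d
byte 3: a7 ^ 29 = 8e
byte 4: de ^ f7 = 29
byte 5: d7 ^ 29 = fe
byte 6: f2 ^ f7 = 05
byte 7: 39 ^ 29 = 10
byte 8: a5 ^ f7 = 52
byte 9: f3 ^ 29 = da
byte 10: f1 ^ f7 = 06
byte 11: 7b ^ 29 = 52
byte 12: 2f ^ f7 = d8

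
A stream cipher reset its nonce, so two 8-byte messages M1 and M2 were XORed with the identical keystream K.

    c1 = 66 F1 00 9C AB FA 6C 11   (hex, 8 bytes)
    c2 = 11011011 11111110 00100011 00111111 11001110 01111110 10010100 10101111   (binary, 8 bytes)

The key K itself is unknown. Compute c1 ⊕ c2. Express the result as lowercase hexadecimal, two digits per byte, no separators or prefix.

c1 ⊕ c2 = (M1 ⊕ K) ⊕ (M2 ⊕ K) = M1 ⊕ M2 — the shared key cancels under XOR.
66 ^ db = bd
f1 ^ fe = 0f
00 ^ 23 = 23
9c ^ 3f = a3
ab ^ ce = 65
fa ^ 7e = 84
6c ^ 94 = f8
11 ^ af = be

bd0f23a36584f8be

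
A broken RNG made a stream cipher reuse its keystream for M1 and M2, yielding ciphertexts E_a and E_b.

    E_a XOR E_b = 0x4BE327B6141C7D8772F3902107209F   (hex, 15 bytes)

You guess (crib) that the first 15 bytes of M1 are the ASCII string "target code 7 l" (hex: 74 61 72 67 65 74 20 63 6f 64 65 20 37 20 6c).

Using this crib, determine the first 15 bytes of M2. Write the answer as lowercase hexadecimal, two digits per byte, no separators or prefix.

3f8255d171685de41d97f5013000f3

Since E_a ⊕ E_b = M1 ⊕ M2, XORing with the guessed M1 bytes yields the corresponding M2 bytes: M2 = (E_a ⊕ E_b) ⊕ M1.
4b xor 74 = 3f
e3 xor 61 = 82
27 xor 72 = 55
b6 xor 67 = d1
14 xor 65 = 71
1c xor 74 = 68
7d xor 20 = 5d
87 xor 63 = e4
72 xor 6f = 1d
f3 xor 64 = 97
90 xor 65 = f5
21 xor 20 = 01
07 xor 37 = 30
20 xor 20 = 00
9f xor 6c = f3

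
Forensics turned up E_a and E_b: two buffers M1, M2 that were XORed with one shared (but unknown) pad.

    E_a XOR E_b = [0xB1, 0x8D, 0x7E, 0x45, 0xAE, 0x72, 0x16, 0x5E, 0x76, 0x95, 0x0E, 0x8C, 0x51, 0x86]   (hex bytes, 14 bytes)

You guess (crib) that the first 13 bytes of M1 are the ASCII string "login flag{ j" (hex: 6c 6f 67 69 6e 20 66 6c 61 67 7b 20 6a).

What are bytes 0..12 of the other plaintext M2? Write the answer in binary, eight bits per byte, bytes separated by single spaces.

Since E_a ⊕ E_b = M1 ⊕ M2, XORing with the guessed M1 bytes yields the corresponding M2 bytes: M2 = (E_a ⊕ E_b) ⊕ M1.
byte 0: 10110001 xor 01101100 = 11011101
byte 1: 10001101 xor 01101111 = 11100010
byte 2: 01111110 xor 01100111 = 00011001
byte 3: 01000101 xor 01101001 = 00101100
byte 4: 10101110 xor 01101110 = 11000000
byte 5: 01110010 xor 00100000 = 01010010
byte 6: 00010110 xor 01100110 = 01110000
byte 7: 01011110 xor 01101100 = 00110010
byte 8: 01110110 xor 01100001 = 00010111
byte 9: 10010101 xor 01100111 = 11110010
byte 10: 00001110 xor 01111011 = 01110101
byte 11: 10001100 xor 00100000 = 10101100
byte 12: 01010001 xor 01101010 = 00111011

11011101 11100010 00011001 00101100 11000000 01010010 01110000 00110010 00010111 11110010 01110101 10101100 00111011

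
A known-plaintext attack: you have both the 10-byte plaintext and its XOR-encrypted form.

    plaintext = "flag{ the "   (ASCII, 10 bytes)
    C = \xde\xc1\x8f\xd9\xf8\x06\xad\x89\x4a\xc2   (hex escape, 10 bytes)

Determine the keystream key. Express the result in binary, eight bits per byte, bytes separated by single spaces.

10111000 10101101 11101110 10111110 10000011 00100110 11011001 11100001 00101111 11100010

Since C = plaintext ⊕ key, XORing both sides with plaintext gives key = plaintext ⊕ C.
66 XOR de = b8
6c XOR c1 = ad
61 XOR 8f = ee
67 XOR d9 = be
7b XOR f8 = 83
20 XOR 06 = 26
74 XOR ad = d9
68 XOR 89 = e1
65 XOR 4a = 2f
20 XOR c2 = e2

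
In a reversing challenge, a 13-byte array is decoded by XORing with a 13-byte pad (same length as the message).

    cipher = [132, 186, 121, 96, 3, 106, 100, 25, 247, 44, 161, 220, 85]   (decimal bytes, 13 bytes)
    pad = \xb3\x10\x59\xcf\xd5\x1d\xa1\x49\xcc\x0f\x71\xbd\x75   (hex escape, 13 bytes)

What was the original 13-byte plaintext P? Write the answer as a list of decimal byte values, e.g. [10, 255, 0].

[55, 170, 32, 175, 214, 119, 197, 80, 59, 35, 208, 97, 32]

XOR is its own inverse, so applying the key byte-wise gives the result directly.
84 xor b3 = 37
ba xor 10 = aa
79 xor 59 = 20
60 xor cf = af
03 xor d5 = d6
6a xor 1d = 77
64 xor a1 = c5
19 xor 49 = 50
f7 xor cc = 3b
2c xor 0f = 23
a1 xor 71 = d0
dc xor bd = 61
55 xor 75 = 20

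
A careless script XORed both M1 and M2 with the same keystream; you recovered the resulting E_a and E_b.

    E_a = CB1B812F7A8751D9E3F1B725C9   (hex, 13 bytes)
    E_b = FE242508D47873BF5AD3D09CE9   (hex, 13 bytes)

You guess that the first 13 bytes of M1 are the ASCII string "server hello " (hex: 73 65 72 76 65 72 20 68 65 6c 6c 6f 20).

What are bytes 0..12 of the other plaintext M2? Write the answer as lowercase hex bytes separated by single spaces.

First, E_a ⊕ E_b = (M1 ⊕ K) ⊕ (M2 ⊕ K) = M1 ⊕ M2, so the key drops out. Then M2 = (M1 ⊕ M2) ⊕ M1 over the first 13 bytes.
byte 0: (cb XOR fe) XOR 73 = 35 XOR 73 = 46
byte 1: (1b XOR 24) XOR 65 = 3f XOR 65 = 5a
byte 2: (81 XOR 25) XOR 72 = a4 XOR 72 = d6
byte 3: (2f XOR 08) XOR 76 = 27 XOR 76 = 51
byte 4: (7a XOR d4) XOR 65 = ae XOR 65 = cb
byte 5: (87 XOR 78) XOR 72 = ff XOR 72 = 8d
byte 6: (51 XOR 73) XOR 20 = 22 XOR 20 = 02
byte 7: (d9 XOR bf) XOR 68 = 66 XOR 68 = 0e
byte 8: (e3 XOR 5a) XOR 65 = b9 XOR 65 = dc
byte 9: (f1 XOR d3) XOR 6c = 22 XOR 6c = 4e
byte 10: (b7 XOR d0) XOR 6c = 67 XOR 6c = 0b
byte 11: (25 XOR 9c) XOR 6f = b9 XOR 6f = d6
byte 12: (c9 XOR e9) XOR 20 = 20 XOR 20 = 00

46 5a d6 51 cb 8d 02 0e dc 4e 0b d6 00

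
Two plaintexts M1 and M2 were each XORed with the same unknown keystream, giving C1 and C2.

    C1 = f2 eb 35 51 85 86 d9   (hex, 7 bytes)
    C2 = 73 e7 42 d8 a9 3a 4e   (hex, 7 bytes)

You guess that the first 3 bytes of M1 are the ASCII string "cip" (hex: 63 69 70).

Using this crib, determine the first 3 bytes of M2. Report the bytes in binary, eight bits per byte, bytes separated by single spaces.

11100010 01100101 00000111

First, C1 ⊕ C2 = (M1 ⊕ K) ⊕ (M2 ⊕ K) = M1 ⊕ M2, so the key drops out. Then M2 = (M1 ⊕ M2) ⊕ M1 over the first 3 bytes.
byte 0: (f2 ⊕ 73) ⊕ 63 = 81 ⊕ 63 = e2
byte 1: (eb ⊕ e7) ⊕ 69 = 0c ⊕ 69 = 65
byte 2: (35 ⊕ 42) ⊕ 70 = 77 ⊕ 70 = 07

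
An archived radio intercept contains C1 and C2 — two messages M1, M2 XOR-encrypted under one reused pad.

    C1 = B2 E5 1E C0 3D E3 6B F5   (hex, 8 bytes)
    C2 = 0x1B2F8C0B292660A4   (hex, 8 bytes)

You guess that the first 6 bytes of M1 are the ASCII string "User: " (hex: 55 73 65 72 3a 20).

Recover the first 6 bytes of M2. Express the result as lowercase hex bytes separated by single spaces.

fc b9 f7 b9 2e e5

First, C1 ⊕ C2 = (M1 ⊕ K) ⊕ (M2 ⊕ K) = M1 ⊕ M2, so the key drops out. Then M2 = (M1 ⊕ M2) ⊕ M1 over the first 6 bytes.
byte 0: (b2 ^ 1b) ^ 55 = a9 ^ 55 = fc
byte 1: (e5 ^ 2f) ^ 73 = ca ^ 73 = b9
byte 2: (1e ^ 8c) ^ 65 = 92 ^ 65 = f7
byte 3: (c0 ^ 0b) ^ 72 = cb ^ 72 = b9
byte 4: (3d ^ 29) ^ 3a = 14 ^ 3a = 2e
byte 5: (e3 ^ 26) ^ 20 = c5 ^ 20 = e5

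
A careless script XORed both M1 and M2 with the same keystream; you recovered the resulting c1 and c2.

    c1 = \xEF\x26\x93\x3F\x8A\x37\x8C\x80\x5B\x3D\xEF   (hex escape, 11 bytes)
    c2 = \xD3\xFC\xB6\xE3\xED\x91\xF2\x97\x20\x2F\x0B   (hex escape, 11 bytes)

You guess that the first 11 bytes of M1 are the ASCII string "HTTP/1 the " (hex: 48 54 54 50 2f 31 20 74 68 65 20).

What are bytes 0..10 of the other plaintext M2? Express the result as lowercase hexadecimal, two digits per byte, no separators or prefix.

First, c1 ⊕ c2 = (M1 ⊕ K) ⊕ (M2 ⊕ K) = M1 ⊕ M2, so the key drops out. Then M2 = (M1 ⊕ M2) ⊕ M1 over the first 11 bytes.
byte 0: (ef xor d3) xor 48 = 3c xor 48 = 74
byte 1: (26 xor fc) xor 54 = da xor 54 = 8e
byte 2: (93 xor b6) xor 54 = 25 xor 54 = 71
byte 3: (3f xor e3) xor 50 = dc xor 50 = 8c
byte 4: (8a xor ed) xor 2f = 67 xor 2f = 48
byte 5: (37 xor 91) xor 31 = a6 xor 31 = 97
byte 6: (8c xor f2) xor 20 = 7e xor 20 = 5e
byte 7: (80 xor 97) xor 74 = 17 xor 74 = 63
byte 8: (5b xor 20) xor 68 = 7b xor 68 = 13
byte 9: (3d xor 2f) xor 65 = 12 xor 65 = 77
byte 10: (ef xor 0b) xor 20 = e4 xor 20 = c4

748e718c48975e631377c4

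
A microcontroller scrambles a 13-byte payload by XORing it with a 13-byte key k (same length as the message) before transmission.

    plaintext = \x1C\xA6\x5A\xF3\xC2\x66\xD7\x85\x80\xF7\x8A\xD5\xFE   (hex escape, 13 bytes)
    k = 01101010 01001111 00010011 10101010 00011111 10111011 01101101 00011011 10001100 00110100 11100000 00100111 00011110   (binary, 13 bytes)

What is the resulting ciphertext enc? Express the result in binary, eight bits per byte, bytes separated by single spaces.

byte 0: 1c xor 6a = 76
byte 1: a6 xor 4f = e9
byte 2: 5a xor 13 = 49
byte 3: f3 xor aa = 59
byte 4: c2 xor 1f = dd
byte 5: 66 xor bb = dd
byte 6: d7 xor 6d = ba
byte 7: 85 xor 1b = 9e
byte 8: 80 xor 8c = 0c
byte 9: f7 xor 34 = c3
byte 10: 8a xor e0 = 6a
byte 11: d5 xor 27 = f2
byte 12: fe xor 1e = e0

01110110 11101001 01001001 01011001 11011101 11011101 10111010 10011110 00001100 11000011 01101010 11110010 11100000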